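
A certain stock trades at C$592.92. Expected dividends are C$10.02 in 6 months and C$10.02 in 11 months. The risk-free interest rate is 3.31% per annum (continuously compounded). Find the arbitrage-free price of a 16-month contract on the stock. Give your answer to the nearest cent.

PV(dividends) I = 10.02·e^(−0.0331·6/12) + 10.02·e^(−0.0331·11/12)
I = 9.8555 + 9.7205 = 19.5760
F = (S − I)·e^(rT) = (592.92 − 19.5760) · e^(0.0331·16/12)
= 573.3440 · e^0.044133 = 573.3440 × 1.045121 = C$599.21

C$599.21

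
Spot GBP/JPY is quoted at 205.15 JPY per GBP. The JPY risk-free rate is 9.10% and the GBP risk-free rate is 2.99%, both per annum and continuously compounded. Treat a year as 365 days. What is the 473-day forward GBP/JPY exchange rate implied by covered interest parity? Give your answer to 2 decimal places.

222.05

F = S·e^((r_JPY − r_GBP)T) = 205.15 · e^((0.0910 − 0.0299) × 473/365)
= 205.15 · e^0.079179 = 205.15 × 1.082398
F = 222.05 JPY per GBP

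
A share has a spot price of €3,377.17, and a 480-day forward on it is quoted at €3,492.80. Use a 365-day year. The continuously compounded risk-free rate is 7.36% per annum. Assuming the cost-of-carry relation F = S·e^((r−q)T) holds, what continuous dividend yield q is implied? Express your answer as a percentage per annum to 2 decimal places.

From F = S·e^((r−q)T): (r − q) = ln(F/S)/T
ln(3492.80/3377.17) = ln(1.034239) = 0.033666
(r − q) = 0.033666 / (480/365) = 0.025600
q = r − ln(F/S)/T = 0.0736 − 0.025600 = 0.048000
q = 4.80%

4.80%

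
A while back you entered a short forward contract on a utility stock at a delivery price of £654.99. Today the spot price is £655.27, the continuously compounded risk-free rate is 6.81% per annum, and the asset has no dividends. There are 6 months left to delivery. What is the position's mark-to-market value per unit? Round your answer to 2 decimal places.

Current fair forward for the remaining 6 months: F = S·e^(r·T), r = 0.0681
F = 655.27 · e^(0.0681 × 6/12) = 655.27 × 1.034636 = 677.9659
Value of long forward = (F − K)·e^(−rT) = (677.9659 − 654.99) · e^(−0.0681·6/12)
= 22.9759 × 0.966523 = 22.21
Short position value = −(long value) = -£22.21

-£22.21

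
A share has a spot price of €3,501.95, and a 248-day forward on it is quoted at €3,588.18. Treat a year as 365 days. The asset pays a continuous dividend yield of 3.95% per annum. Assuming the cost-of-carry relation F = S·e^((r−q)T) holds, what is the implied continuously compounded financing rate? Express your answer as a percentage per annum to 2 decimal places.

From F = S·e^((r−q)T): (r − q) = ln(F/S)/T
ln(3588.18/3501.95) = ln(1.024623) = 0.024325
(r − q) = 0.024325 / (248/365) = 0.035801
r = ln(F/S)/T + q = 0.035801 + 0.0395 = 0.075301
r = 7.53%

7.53%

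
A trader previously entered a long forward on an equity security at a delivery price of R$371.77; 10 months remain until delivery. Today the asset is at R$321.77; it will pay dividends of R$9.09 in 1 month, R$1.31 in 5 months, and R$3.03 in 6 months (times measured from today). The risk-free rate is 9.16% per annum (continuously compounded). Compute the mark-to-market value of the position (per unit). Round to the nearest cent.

-R$35.85

PV(remaining dividends) I = 9.09·e^(−0.0916·1/12) + 1.31·e^(−0.0916·5/12) + 3.03·e^(−0.0916·6/12) = 13.1762
Current forward F = (S − I)·e^(rT) = (321.77 − 13.1762)·e^(0.0916·10/12) = 308.5938 × 1.079322 = 333.0721
Value (long) = (F − K)·e^(−rT) = (333.0721 − 371.77) × 0.926507 = -35.8539
Value = -R$35.85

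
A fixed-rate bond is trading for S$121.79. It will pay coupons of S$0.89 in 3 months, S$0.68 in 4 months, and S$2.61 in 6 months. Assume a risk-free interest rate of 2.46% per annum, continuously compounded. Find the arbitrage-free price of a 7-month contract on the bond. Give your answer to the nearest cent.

S$119.35

PV(coupons) I = 0.89·e^(−0.0246·3/12) + 0.68·e^(−0.0246·4/12) + 2.61·e^(−0.0246·6/12)
I = 0.8845 + 0.6744 + 2.5781 = 4.1370
F = (S − I)·e^(rT) = (121.79 − 4.1370) · e^(0.0246·7/12)
= 117.6530 · e^0.014350 = 117.6530 × 1.014453 = S$119.35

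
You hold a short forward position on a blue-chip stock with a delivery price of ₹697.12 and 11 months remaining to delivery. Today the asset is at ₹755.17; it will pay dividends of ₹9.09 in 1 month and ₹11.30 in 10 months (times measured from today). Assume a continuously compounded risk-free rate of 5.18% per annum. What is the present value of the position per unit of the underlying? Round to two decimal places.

-₹70.50

PV(remaining dividends) I = 9.09·e^(−0.0518·1/12) + 11.30·e^(−0.0518·10/12) = 19.8734
Current forward F = (S − I)·e^(rT) = (755.17 − 19.8734)·e^(0.0518·11/12) = 735.2966 × 1.048629 = 771.0533
Value (long) = (F − K)·e^(−rT) = (771.0533 − 697.12) × 0.953626 = 70.5047
Short position value = −(long value) = -₹70.50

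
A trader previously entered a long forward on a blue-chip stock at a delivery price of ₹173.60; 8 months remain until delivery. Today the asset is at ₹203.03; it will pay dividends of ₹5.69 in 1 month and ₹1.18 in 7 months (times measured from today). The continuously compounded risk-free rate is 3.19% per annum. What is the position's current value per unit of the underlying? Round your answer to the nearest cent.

PV(remaining dividends) I = 5.69·e^(−0.0319·1/12) + 1.18·e^(−0.0319·7/12) = 6.8331
Current forward F = (S − I)·e^(rT) = (203.03 − 6.8331)·e^(0.0319·8/12) = 196.1969 × 1.021494 = 200.4140
Value (long) = (F − K)·e^(−rT) = (200.4140 − 173.60) × 0.978958 = 26.2498
Value = ₹26.25

₹26.25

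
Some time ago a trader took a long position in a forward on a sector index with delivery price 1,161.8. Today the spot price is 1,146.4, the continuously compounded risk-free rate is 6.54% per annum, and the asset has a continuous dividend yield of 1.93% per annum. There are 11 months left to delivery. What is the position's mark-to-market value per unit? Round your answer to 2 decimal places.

32.10

Current fair forward for the remaining 11 months: F = S·e^((r − q)·T), (r − q) = 0.0654 − 0.0193 = 0.0461
F = 1146.4 · e^(0.0461 × 11/12) = 1146.4 × 1.04316393 = 1195.8831
Value of long forward = (F − K)·e^(−rT) = (1195.8831 − 1161.8) · e^(−0.0654·11/12)
= 34.0831 × 0.94181162 = 32.10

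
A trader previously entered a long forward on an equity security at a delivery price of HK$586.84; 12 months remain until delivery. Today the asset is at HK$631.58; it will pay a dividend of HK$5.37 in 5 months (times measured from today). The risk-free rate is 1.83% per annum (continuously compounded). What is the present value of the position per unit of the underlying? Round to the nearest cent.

PV(remaining dividends) I = 5.37·e^(−0.0183·5/12) = 5.3292
Current forward F = (S − I)·e^(rT) = (631.58 − 5.3292)·e^(0.0183·12/12) = 626.2508 × 1.018468 = 637.8164
Value (long) = (F − K)·e^(−rT) = (637.8164 − 586.84) × 0.981866 = 50.0520
Value = HK$50.05

HK$50.05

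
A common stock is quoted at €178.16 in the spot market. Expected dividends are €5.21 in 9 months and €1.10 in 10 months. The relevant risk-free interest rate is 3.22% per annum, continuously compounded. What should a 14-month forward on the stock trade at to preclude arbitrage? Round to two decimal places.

€178.59

PV(dividends) I = 5.21·e^(−0.0322·9/12) + 1.10·e^(−0.0322·10/12)
I = 5.0857 + 1.0709 = 6.1566
F = (S − I)·e^(rT) = (178.16 − 6.1566) · e^(0.0322·14/12)
= 172.0034 · e^0.037567 = 172.0034 × 1.038282 = €178.59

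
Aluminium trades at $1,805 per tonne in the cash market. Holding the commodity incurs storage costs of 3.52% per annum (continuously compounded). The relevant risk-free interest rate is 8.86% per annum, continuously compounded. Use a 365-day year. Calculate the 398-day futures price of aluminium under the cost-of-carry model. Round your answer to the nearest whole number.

$2,066 per tonne

Net carry = r + u − y = 0.0886 + 0.0352 − 0.0000 = 0.1238
F = S·e^((r+u−y)T) = 1805 · e^(0.1238 × 398/365) = 1805 · e^0.134993
= 1805 × 1.144529 = $2,066 per tonne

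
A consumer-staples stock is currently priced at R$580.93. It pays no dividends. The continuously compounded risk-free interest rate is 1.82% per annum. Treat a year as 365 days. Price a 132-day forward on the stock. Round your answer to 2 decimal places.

R$584.77

F = S·e^(rT) = 580.93 · e^(0.0182 × 132/365)
= 580.93 · e^0.006582 = 580.93 × 1.006604
F = R$584.77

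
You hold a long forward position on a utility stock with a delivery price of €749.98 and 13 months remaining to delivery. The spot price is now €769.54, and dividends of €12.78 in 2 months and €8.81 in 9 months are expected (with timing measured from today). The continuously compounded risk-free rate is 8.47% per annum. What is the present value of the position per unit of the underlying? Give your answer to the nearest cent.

PV(remaining dividends) I = 12.78·e^(−0.0847·2/12) + 8.81·e^(−0.0847·9/12) = 20.8686
Current forward F = (S − I)·e^(rT) = (769.54 − 20.8686)·e^(0.0847·13/12) = 748.6714 × 1.096100 = 820.6187
Value (long) = (F − K)·e^(−rT) = (820.6187 − 749.98) × 0.912326 = 64.4455
Value = €64.45

€64.45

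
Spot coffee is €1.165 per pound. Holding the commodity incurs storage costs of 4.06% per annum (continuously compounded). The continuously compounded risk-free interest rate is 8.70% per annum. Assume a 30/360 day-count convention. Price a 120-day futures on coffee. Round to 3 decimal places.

Net carry = r + u − y = 0.0870 + 0.0406 − 0.0000 = 0.1276
F = S·e^((r+u−y)T) = 1.165 · e^(0.1276 × 120/360) = 1.165 · e^0.042533
= 1.165 × 1.043450 = €1.216 per pound

€1.216 per pound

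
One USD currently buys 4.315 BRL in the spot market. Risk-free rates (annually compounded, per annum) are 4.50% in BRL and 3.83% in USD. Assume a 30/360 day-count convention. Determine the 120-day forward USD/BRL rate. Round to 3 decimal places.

By covered interest parity, F = S · (1+r_BRL)^T / (1+r_USD)^T
= 4.315 × 1.014780 / 1.012607 = 4.315 × 1.002146
F = 4.324 BRL per USD

4.324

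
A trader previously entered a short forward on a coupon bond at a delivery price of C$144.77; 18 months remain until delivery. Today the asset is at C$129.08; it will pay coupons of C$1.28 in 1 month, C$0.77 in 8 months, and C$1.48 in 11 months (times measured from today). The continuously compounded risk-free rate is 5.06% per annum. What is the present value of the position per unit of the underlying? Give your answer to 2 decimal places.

C$8.54

PV(remaining coupons) I = 1.28·e^(−0.0506·1/12) + 0.77·e^(−0.0506·8/12) + 1.48·e^(−0.0506·11/12) = 3.4320
Current forward F = (S − I)·e^(rT) = (129.08 − 3.4320)·e^(0.0506·18/12) = 125.6480 × 1.078855 = 135.5560
Value (long) = (F − K)·e^(−rT) = (135.5560 − 144.77) × 0.926909 = -8.5405
Short position value = −(long value) = C$8.54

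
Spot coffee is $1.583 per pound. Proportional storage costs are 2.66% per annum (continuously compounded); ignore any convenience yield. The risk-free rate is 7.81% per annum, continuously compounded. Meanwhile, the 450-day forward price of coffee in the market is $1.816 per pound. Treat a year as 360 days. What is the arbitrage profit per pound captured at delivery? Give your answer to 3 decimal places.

$0.012 per pound

Fair forward: F* = S·e^(carry·T), with carry = (r + u) = 0.0781 + 0.0266 = 0.1047
F* = 1.583 · e^(0.1047 × 450/360) = 1.583 · e^0.130875 = 1.583 × 1.139825 = $1.8043
Market $1.816 > fair $1.8043: forward overpriced → cash-and-carry (buy spot, short the forward).
At maturity, profit = |F_mkt − F*| = |1.816 − 1.8043| = $0.012 per pound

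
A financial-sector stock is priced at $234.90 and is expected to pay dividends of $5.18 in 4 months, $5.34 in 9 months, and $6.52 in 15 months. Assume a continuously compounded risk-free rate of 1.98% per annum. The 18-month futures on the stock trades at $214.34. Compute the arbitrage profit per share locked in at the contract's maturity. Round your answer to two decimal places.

$10.37 per share

PV(dividends) I = 5.18·e^(−0.0198·4/12) + 5.34·e^(−0.0198·9/12) + 6.52·e^(−0.0198·15/12) = 16.7678
Fair futures F* = (S − I)·e^(rT) = (234.90 − 16.7678)·e^0.029700 = 218.1322 × 1.030145 = 224.7078
Market $214.34 < fair 224.7078: forward underpriced → reverse cash-and-carry (short the stock, invest proceeds at r, pay the dividends, go long the forward).
Profit at T = |F_mkt − F*| = |214.34 − 224.7078| = $10.37 per share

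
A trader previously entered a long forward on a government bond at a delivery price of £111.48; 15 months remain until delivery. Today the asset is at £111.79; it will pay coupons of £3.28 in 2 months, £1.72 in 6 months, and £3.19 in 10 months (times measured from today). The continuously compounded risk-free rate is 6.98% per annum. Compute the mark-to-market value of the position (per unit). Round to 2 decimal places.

PV(remaining coupons) I = 3.28·e^(−0.0698·2/12) + 1.72·e^(−0.0698·6/12) + 3.19·e^(−0.0698·10/12) = 7.9128
Current forward F = (S − I)·e^(rT) = (111.79 − 7.9128)·e^(0.0698·15/12) = 103.8772 × 1.091169 = 113.3476
Value (long) = (F − K)·e^(−rT) = (113.3476 − 111.48) × 0.916448 = 1.7116
Value = £1.71

£1.71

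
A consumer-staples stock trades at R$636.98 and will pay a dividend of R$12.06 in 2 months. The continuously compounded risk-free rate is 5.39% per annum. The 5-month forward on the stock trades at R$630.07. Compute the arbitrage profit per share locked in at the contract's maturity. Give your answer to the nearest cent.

PV(dividends) I = 12.06·e^(−0.0539·2/12) = 11.9521
Fair forward F* = (S − I)·e^(rT) = (636.98 − 11.9521)·e^0.022458 = 625.0279 × 1.022712 = 639.2235
Market R$630.07 < fair 639.2235: forward underpriced → reverse cash-and-carry (short the stock, invest proceeds at r, pay the dividends, go long the forward).
Profit at T = |F_mkt − F*| = |630.07 − 639.2235| = R$9.15 per share

R$9.15 per share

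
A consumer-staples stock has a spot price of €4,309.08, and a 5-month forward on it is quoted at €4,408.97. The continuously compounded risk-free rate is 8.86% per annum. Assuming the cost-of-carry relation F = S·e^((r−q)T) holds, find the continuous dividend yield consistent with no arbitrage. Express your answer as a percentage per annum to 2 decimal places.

From F = S·e^((r−q)T): (r − q) = ln(F/S)/T
ln(4408.97/4309.08) = ln(1.023181) = 0.022916
(r − q) = 0.022916 / (5/12) = 0.054998
q = r − ln(F/S)/T = 0.0886 − 0.054998 = 0.033602
q = 3.36%

3.36%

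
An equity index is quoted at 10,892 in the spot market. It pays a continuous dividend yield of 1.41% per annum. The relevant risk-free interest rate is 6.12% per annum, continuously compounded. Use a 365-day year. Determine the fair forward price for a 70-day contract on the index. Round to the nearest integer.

10,991

F = S·e^((r − q)T) = 10892 · e^((0.0612 − 0.0141) × 70/365)
= 10892 · e^0.009033 = 10892 × 1.009074
F = 10,991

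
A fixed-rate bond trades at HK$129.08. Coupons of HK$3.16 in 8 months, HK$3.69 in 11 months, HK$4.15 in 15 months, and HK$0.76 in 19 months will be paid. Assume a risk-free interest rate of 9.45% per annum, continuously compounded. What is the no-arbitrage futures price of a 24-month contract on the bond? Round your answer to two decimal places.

HK$143.02

PV(coupons) I = 3.16·e^(−0.0945·8/12) + 3.69·e^(−0.0945·11/12) + 4.15·e^(−0.0945·15/12) + 0.76·e^(−0.0945·19/12)
I = 2.9671 + 3.3838 + 3.6876 + 0.6544 = 10.6929
F = (S − I)·e^(rT) = (129.08 − 10.6929) · e^(0.0945·24/12)
= 118.3871 · e^0.189000 = 118.3871 × 1.208041 = HK$143.02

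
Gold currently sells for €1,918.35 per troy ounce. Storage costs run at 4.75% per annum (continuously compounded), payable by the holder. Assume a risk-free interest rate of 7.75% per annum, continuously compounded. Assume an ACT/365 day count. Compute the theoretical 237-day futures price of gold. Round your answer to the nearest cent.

€2,080.54 per troy ounce

Net carry = r + u − y = 0.0775 + 0.0475 − 0.0000 = 0.1250
F = S·e^((r+u−y)T) = 1918.35 · e^(0.1250 × 237/365) = 1918.35 · e^0.08116438
= 1918.35 × 1.08454916 = €2,080.54 per troy ounce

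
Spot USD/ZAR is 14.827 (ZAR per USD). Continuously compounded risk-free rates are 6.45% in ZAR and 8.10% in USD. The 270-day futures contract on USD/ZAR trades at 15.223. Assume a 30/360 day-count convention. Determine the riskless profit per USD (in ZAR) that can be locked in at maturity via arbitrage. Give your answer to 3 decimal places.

0.578 per USD (in ZAR)

Fair futures: F* = S·e^(carry·T), with carry = (r_ZAR − r_USD) = 0.0645 − 0.0810 = -0.0165
F* = 14.827 · e^(-0.0165 × 270/360) = 14.827 · e^-0.012375 = 14.827 × 0.987701 = 14.6446
Market 15.223 > fair 14.6446: forward overpriced → cash-and-carry (buy spot, short the forward).
At maturity, profit = |F_mkt − F*| = |15.223 − 14.6446| = 0.578 per USD (in ZAR)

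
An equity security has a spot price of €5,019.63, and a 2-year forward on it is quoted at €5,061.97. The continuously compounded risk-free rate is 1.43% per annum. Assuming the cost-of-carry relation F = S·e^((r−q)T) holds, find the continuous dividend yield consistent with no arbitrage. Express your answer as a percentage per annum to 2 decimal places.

From F = S·e^((r−q)T): (r − q) = ln(F/S)/T
ln(5061.97/5019.63) = ln(1.008435) = 0.008400
(r − q) = 0.008400 / (2) = 0.004200
q = r − ln(F/S)/T = 0.0143 − 0.004200 = 0.010100
q = 1.01%

1.01%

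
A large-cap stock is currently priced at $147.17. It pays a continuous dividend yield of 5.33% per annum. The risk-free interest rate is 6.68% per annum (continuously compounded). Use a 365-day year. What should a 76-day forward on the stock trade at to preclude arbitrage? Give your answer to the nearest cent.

F = S·e^((r − q)T) = 147.17 · e^((0.0668 − 0.0533) × 76/365)
= 147.17 · e^0.002811 = 147.17 × 1.002815
F = $147.58

$147.58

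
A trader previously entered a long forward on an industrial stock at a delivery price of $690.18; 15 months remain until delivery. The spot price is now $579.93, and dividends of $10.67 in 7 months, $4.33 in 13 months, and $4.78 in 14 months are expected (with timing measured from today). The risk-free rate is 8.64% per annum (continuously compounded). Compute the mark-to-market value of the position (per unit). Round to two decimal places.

-$58.00

PV(remaining dividends) I = 10.67·e^(−0.0864·7/12) + 4.33·e^(−0.0864·13/12) + 4.78·e^(−0.0864·14/12) = 18.4103
Current forward F = (S − I)·e^(rT) = (579.93 − 18.4103)·e^(0.0864·15/12) = 561.5197 × 1.114048 = 625.5599
Value (long) = (F − K)·e^(−rT) = (625.5599 − 690.18) × 0.897628 = -58.0048
Value = -$58.00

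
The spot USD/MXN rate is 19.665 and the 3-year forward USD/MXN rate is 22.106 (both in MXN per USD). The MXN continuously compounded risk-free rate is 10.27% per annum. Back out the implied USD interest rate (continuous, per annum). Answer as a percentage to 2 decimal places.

6.37%

F = S·e^((r_MXN − r_USD)T) ⇒ r_USD = r_MXN − ln(F/S)/T
ln(22.106/19.665) = 0.117009; /(3) = 0.039003
r_USD = 0.1027 − 0.039003 = 0.063697
r_USD = 6.37%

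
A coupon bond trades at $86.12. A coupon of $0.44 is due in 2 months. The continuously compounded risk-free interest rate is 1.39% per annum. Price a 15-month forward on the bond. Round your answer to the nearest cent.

$87.18

PV(coupons) I = 0.44·e^(−0.0139·2/12)
I = 0.4390
F = (S − I)·e^(rT) = (86.12 − 0.4390) · e^(0.0139·15/12)
= 85.6810 · e^0.017375 = 85.6810 × 1.017527 = $87.18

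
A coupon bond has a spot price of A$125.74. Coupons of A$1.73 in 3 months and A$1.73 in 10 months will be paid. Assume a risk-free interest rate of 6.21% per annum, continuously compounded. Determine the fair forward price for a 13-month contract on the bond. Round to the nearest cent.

PV(coupons) I = 1.73·e^(−0.0621·3/12) + 1.73·e^(−0.0621·10/12)
I = 1.7033 + 1.6427 = 3.3460
F = (S − I)·e^(rT) = (125.74 − 3.3460) · e^(0.0621·13/12)
= 122.3940 · e^0.067275 = 122.3940 × 1.069590 = A$130.91

A$130.91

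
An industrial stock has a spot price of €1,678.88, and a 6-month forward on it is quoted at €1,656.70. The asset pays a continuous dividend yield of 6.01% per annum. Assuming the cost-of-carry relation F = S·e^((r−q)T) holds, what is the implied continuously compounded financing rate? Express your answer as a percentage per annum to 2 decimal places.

From F = S·e^((r−q)T): (r − q) = ln(F/S)/T
ln(1656.70/1678.88) = ln(0.986789) = -0.013299
(r − q) = -0.013299 / (6/12) = -0.026598
r = ln(F/S)/T + q = -0.026598 + 0.0601 = 0.033502
r = 3.35%

3.35%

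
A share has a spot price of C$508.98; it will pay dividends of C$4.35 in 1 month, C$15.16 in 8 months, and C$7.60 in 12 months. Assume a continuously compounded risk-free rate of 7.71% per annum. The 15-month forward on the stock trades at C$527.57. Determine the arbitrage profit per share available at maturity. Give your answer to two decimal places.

PV(dividends) I = 4.35·e^(−0.0771·1/12) + 15.16·e^(−0.0771·8/12) + 7.60·e^(−0.0771·12/12) = 25.7587
Fair forward F* = (S − I)·e^(rT) = (508.98 − 25.7587)·e^0.096375 = 483.2213 × 1.101172 = 532.1098
Market C$527.57 < fair 532.1098: forward underpriced → reverse cash-and-carry (short the stock, invest proceeds at r, pay the dividends, go long the forward).
Profit at T = |F_mkt − F*| = |527.57 − 532.1098| = C$4.54 per share

C$4.54 per share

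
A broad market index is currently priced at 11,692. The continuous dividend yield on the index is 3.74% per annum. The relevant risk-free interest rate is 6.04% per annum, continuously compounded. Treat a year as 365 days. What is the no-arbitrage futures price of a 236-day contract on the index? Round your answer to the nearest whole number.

F = S·e^((r − q)T) = 11692 · e^((0.0604 − 0.0374) × 236/365)
= 11692 · e^0.014871 = 11692 × 1.014982
F = 11,867

11,867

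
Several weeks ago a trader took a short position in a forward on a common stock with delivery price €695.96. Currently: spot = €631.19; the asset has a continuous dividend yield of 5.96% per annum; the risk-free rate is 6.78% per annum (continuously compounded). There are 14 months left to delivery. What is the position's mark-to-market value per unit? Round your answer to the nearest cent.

Current fair forward for the remaining 14 months: F = S·e^((r − q)·T), (r − q) = 0.0678 − 0.0596 = 0.0082
F = 631.19 · e^(0.0082 × 14/12) = 631.19 × 1.009613 = 637.2576
Value of long forward = (F − K)·e^(−rT) = (637.2576 − 695.96) · e^(−0.0678·14/12)
= -58.7024 × 0.923948 = -54.24
Short position value = −(long value) = €54.24

€54.24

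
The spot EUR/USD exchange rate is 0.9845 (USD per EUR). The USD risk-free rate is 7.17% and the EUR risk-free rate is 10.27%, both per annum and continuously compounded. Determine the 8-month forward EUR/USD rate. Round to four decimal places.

0.9644

F = S·e^((r_USD − r_EUR)T) = 0.9845 · e^((0.0717 − 0.1027) × 8/12)
= 0.9845 · e^-0.020667 = 0.9845 × 0.979545
F = 0.9644 USD per EUR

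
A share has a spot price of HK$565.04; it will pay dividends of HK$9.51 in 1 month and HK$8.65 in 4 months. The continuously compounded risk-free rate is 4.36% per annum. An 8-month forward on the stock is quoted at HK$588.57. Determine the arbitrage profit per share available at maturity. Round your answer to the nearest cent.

HK$25.40 per share

PV(dividends) I = 9.51·e^(−0.0436·1/12) + 8.65·e^(−0.0436·4/12) = 18.0007
Fair forward F* = (S − I)·e^(rT) = (565.04 − 18.0007)·e^0.029067 = 547.0393 × 1.029494 = 563.1737
Market HK$588.57 > fair 563.1737: forward overpriced → cash-and-carry (borrow at r, buy the stock and collect the dividends, short the forward).
Profit at T = |F_mkt − F*| = |588.57 − 563.1737| = HK$25.40 per share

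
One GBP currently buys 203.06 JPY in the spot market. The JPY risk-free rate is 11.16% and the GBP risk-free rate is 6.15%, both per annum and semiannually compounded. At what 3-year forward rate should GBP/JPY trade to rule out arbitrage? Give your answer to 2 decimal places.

By covered interest parity, F = S · (1+r_JPY/2)^(2T) / (1+r_GBP/2)^(2T)
= 203.06 × 1.385128 / 1.199279 = 203.06 × 1.154967
F = 234.53 JPY per GBP

234.53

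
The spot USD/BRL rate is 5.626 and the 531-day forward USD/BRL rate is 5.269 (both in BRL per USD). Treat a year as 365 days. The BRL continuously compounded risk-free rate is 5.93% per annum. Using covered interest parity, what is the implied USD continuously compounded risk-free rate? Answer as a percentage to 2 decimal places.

10.44%

F = S·e^((r_BRL − r_USD)T) ⇒ r_USD = r_BRL − ln(F/S)/T
ln(5.269/5.626) = -0.065558; /(531/365) = -0.045063
r_USD = 0.0593 + 0.045063 = 0.104363
r_USD = 10.44%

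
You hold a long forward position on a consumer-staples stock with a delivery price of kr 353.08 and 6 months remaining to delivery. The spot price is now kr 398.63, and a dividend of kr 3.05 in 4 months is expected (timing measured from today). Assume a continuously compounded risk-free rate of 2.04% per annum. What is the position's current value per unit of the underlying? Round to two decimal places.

kr 46.10

PV(remaining dividends) I = 3.05·e^(−0.0204·4/12) = 3.0293
Current forward F = (S − I)·e^(rT) = (398.63 − 3.0293)·e^(0.0204·6/12) = 395.6007 × 1.010252 = 399.6564
Value (long) = (F − K)·e^(−rT) = (399.6564 − 353.08) × 0.989852 = 46.1037
Value = kr 46.10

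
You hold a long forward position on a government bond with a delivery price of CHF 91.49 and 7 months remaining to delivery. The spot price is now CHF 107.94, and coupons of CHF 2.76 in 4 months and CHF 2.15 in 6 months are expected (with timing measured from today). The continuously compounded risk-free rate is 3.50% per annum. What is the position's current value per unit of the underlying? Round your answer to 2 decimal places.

CHF 13.46

PV(remaining coupons) I = 2.76·e^(−0.0350·4/12) + 2.15·e^(−0.0350·6/12) = 4.8407
Current forward F = (S − I)·e^(rT) = (107.94 − 4.8407)·e^(0.0350·7/12) = 103.0993 × 1.020627 = 105.2259
Value (long) = (F − K)·e^(−rT) = (105.2259 − 91.49) × 0.979790 = 13.4583
Value = CHF 13.46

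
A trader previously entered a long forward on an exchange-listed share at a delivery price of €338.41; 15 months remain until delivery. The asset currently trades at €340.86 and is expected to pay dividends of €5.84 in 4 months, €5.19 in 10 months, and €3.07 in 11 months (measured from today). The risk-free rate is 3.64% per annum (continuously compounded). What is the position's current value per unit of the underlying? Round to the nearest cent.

PV(remaining dividends) I = 5.84·e^(−0.0364·4/12) + 5.19·e^(−0.0364·10/12) + 3.07·e^(−0.0364·11/12) = 13.7738
Current forward F = (S − I)·e^(rT) = (340.86 − 13.7738)·e^(0.0364·15/12) = 327.0862 × 1.046551 = 342.3124
Value (long) = (F − K)·e^(−rT) = (342.3124 − 338.41) × 0.955520 = 3.7288
Value = €3.73

€3.73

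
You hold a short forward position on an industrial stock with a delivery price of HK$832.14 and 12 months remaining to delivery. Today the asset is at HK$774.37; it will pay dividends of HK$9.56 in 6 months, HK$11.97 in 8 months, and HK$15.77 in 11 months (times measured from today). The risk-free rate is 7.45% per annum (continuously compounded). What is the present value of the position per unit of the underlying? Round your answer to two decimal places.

PV(remaining dividends) I = 9.56·e^(−0.0745·6/12) + 11.97·e^(−0.0745·8/12) + 15.77·e^(−0.0745·11/12) = 35.3294
Current forward F = (S − I)·e^(rT) = (774.37 − 35.3294)·e^(0.0745·12/12) = 739.0406 × 1.077345 = 796.2017
Value (long) = (F − K)·e^(−rT) = (796.2017 − 832.14) × 0.928207 = -33.3582
Short position value = −(long value) = HK$33.36

HK$33.36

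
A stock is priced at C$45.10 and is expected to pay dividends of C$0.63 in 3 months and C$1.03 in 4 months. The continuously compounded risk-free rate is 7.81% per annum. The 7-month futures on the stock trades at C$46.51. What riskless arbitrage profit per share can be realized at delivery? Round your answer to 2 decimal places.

C$1.00 per share

PV(dividends) I = 0.63·e^(−0.0781·3/12) + 1.03·e^(−0.0781·4/12) = 1.6214
Fair futures F* = (S − I)·e^(rT) = (45.10 − 1.6214)·e^0.045558 = 43.4786 × 1.046612 = 45.5052
Market C$46.51 > fair 45.5052: forward overpriced → cash-and-carry (borrow at r, buy the stock and collect the dividends, short the forward).
Profit at T = |F_mkt − F*| = |46.51 − 45.5052| = C$1.00 per share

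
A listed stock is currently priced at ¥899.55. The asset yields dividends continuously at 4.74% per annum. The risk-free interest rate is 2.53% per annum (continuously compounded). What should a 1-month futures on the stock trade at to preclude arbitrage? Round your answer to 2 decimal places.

¥897.89

F = S·e^((r − q)T) = 899.55 · e^((0.0253 − 0.0474) × 1/12)
= 899.55 · e^-0.001842 = 899.55 × 0.998160
F = ¥897.89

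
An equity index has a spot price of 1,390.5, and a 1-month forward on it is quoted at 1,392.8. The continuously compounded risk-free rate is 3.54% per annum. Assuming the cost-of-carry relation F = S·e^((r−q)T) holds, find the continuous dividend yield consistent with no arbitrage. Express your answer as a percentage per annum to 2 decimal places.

From F = S·e^((r−q)T): (r − q) = ln(F/S)/T
ln(1392.8/1390.5) = ln(1.001654) = 0.001653
(r − q) = 0.001653 / (1/12) = 0.019836
q = r − ln(F/S)/T = 0.0354 − 0.019836 = 0.015564
q = 1.56%

1.56%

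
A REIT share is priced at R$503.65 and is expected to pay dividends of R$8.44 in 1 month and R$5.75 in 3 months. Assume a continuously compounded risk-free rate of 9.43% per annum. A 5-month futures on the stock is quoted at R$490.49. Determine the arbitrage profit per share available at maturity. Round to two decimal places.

R$18.79 per share

PV(dividends) I = 8.44·e^(−0.0943·1/12) + 5.75·e^(−0.0943·3/12) = 13.9900
Fair futures F* = (S − I)·e^(rT) = (503.65 − 13.9900)·e^0.039292 = 489.6600 × 1.040074 = 509.2826
Market R$490.49 < fair 509.2826: forward underpriced → reverse cash-and-carry (short the stock, invest proceeds at r, pay the dividends, go long the forward).
Profit at T = |F_mkt − F*| = |490.49 − 509.2826| = R$18.79 per share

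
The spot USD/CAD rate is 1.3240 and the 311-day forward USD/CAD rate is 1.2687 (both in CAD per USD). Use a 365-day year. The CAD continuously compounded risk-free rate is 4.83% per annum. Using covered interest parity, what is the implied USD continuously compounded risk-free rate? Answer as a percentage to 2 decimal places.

9.84%

F = S·e^((r_CAD − r_USD)T) ⇒ r_USD = r_CAD − ln(F/S)/T
ln(1.2687/1.3240) = -0.042665; /(311/365) = -0.050073
r_USD = 0.0483 + 0.050073 = 0.098373
r_USD = 9.84%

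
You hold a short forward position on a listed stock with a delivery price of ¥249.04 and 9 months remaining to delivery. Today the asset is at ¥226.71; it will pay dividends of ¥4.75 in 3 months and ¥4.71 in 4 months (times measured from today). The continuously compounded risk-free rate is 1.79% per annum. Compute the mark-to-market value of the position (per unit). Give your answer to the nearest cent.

PV(remaining dividends) I = 4.75·e^(−0.0179·3/12) + 4.71·e^(−0.0179·4/12) = 9.4108
Current forward F = (S − I)·e^(rT) = (226.71 − 9.4108)·e^(0.0179·9/12) = 217.2992 × 1.013516 = 220.2362
Value (long) = (F − K)·e^(−rT) = (220.2362 − 249.04) × 0.986665 = -28.4197
Short position value = −(long value) = ¥28.42

¥28.42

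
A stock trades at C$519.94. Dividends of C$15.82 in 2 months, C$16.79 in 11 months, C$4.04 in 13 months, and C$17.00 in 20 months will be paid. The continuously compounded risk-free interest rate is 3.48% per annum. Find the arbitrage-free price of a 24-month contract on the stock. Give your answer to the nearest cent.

PV(dividends) I = 15.82·e^(−0.0348·2/12) + 16.79·e^(−0.0348·11/12) + 4.04·e^(−0.0348·13/12) + 17.00·e^(−0.0348·20/12)
I = 15.7285 + 16.2629 + 3.8905 + 16.0420 = 51.9239
F = (S − I)·e^(rT) = (519.94 − 51.9239) · e^(0.0348·24/12)
= 468.0161 · e^0.069600 = 468.0161 × 1.072079 = C$501.75

C$501.75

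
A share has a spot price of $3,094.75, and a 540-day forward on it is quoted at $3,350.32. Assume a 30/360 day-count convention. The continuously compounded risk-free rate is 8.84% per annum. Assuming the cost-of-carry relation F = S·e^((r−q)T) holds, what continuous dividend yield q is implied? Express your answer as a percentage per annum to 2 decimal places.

From F = S·e^((r−q)T): (r − q) = ln(F/S)/T
ln(3350.32/3094.75) = ln(1.082582) = 0.079349
(r − q) = 0.079349 / (540/360) = 0.052899
q = r − ln(F/S)/T = 0.0884 − 0.052899 = 0.035501
q = 3.55%

3.55%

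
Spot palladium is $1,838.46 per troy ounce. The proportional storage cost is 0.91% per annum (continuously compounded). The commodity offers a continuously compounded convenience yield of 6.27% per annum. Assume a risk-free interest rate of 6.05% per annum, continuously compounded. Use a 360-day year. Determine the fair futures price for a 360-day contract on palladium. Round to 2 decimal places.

$1,851.19 per troy ounce

Net carry = r + u − y = 0.0605 + 0.0091 − 0.0627 = 0.0069
F = S·e^((r+u−y)T) = 1838.46 · e^(0.0069 × 360/360) = 1838.46 · e^0.00690000
= 1838.46 × 1.00692386 = $1,851.19 per troy ounce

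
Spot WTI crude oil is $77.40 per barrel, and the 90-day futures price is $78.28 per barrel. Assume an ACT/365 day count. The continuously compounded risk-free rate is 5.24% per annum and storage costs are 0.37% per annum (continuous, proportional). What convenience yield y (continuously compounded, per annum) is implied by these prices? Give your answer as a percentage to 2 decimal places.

1.03%

F = S·e^((r+u−y)T) ⇒ (r+u−y) = ln(F/S)/T
ln(78.28/77.40) = 0.011305; /T ⇒ 0.045848
y = r + u − ln(F/S)/T = 0.0524 + 0.0037 − 0.045848 = 0.010252
y = 1.03%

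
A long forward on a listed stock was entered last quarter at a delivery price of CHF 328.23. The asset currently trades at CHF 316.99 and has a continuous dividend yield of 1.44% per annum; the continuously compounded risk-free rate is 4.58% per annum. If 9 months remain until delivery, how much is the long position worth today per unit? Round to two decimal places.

-CHF 3.56

Current fair forward for the remaining 9 months: F = S·e^((r − q)·T), (r − q) = 0.0458 − 0.0144 = 0.0314
F = 316.99 · e^(0.0314 × 9/12) = 316.99 × 1.023829 = 324.5436
Value of long forward = (F − K)·e^(−rT) = (324.5436 − 328.23) · e^(−0.0458·9/12)
= -3.6864 × 0.966233 = -3.56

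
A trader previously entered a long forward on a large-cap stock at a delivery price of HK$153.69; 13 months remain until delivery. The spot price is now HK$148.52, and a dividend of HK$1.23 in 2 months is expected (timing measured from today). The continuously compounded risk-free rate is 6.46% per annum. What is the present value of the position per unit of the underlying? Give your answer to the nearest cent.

PV(remaining dividends) I = 1.23·e^(−0.0646·2/12) = 1.2168
Current forward F = (S − I)·e^(rT) = (148.52 − 1.2168)·e^(0.0646·13/12) = 147.3032 × 1.072490 = 157.9812
Value (long) = (F − K)·e^(−rT) = (157.9812 − 153.69) × 0.932409 = 4.0012
Value = HK$4.00

HK$4.00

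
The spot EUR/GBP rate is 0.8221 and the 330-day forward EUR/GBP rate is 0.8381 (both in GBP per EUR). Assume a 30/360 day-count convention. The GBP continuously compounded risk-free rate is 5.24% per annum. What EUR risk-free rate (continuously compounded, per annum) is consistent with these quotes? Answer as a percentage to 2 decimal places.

F = S·e^((r_GBP − r_EUR)T) ⇒ r_EUR = r_GBP − ln(F/S)/T
ln(0.8381/0.8221) = 0.019275; /(330/360) = 0.021027
r_EUR = 0.0524 − 0.021027 = 0.031373
r_EUR = 3.14%

3.14%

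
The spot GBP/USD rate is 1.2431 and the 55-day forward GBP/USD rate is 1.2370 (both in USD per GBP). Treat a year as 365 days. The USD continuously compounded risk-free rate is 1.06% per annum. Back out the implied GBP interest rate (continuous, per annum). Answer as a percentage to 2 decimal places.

4.32%

F = S·e^((r_USD − r_GBP)T) ⇒ r_GBP = r_USD − ln(F/S)/T
ln(1.2370/1.2431) = -0.004919; /(55/365) = -0.032644
r_GBP = 0.0106 + 0.032644 = 0.043244
r_GBP = 4.32%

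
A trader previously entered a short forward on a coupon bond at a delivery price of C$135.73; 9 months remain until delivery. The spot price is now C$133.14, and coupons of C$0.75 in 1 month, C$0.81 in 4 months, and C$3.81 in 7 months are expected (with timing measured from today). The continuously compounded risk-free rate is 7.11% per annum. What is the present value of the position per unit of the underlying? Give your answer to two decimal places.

C$0.73

PV(remaining coupons) I = 0.75·e^(−0.0711·1/12) + 0.81·e^(−0.0711·4/12) + 3.81·e^(−0.0711·7/12) = 5.1918
Current forward F = (S − I)·e^(rT) = (133.14 − 5.1918)·e^(0.0711·9/12) = 127.9482 × 1.054772 = 134.9562
Value (long) = (F − K)·e^(−rT) = (134.9562 − 135.73) × 0.948072 = -0.7336
Short position value = −(long value) = C$0.73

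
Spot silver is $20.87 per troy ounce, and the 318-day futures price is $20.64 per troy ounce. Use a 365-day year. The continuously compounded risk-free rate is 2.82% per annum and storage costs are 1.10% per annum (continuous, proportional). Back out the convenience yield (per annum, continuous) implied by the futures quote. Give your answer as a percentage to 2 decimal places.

5.19%

F = S·e^((r+u−y)T) ⇒ (r+u−y) = ln(F/S)/T
ln(20.64/20.87) = -0.011082; /T ⇒ -0.012720
y = r + u − ln(F/S)/T = 0.0282 + 0.0110 + 0.012720 = 0.051920
y = 5.19%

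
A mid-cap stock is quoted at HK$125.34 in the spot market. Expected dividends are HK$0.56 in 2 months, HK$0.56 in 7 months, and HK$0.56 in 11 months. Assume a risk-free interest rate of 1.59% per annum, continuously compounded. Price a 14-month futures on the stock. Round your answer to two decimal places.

PV(dividends) I = 0.56·e^(−0.0159·2/12) + 0.56·e^(−0.0159·7/12) + 0.56·e^(−0.0159·11/12)
I = 0.5585 + 0.5548 + 0.5519 = 1.6652
F = (S − I)·e^(rT) = (125.34 − 1.6652) · e^(0.0159·14/12)
= 123.6748 · e^0.018550 = 123.6748 × 1.018723 = HK$125.99

HK$125.99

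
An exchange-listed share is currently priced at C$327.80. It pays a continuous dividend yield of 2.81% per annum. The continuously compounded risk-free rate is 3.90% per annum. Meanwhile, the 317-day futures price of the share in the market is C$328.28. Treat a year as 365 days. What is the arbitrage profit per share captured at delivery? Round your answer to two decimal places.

C$2.64 per share

Fair futures: F* = S·e^(carry·T), with carry = (r − q) = 0.0390 − 0.0281 = 0.0109
F* = 327.80 · e^(0.0109 × 317/365) = 327.80 · e^0.009467 = 327.80 × 1.009512 = C$330.9180
Market C$328.28 < fair C$330.9180: forward underpriced → reverse cash-and-carry (short spot, go long the forward).
At maturity, profit = |F_mkt − F*| = |328.28 − 330.9180| = C$2.64 per share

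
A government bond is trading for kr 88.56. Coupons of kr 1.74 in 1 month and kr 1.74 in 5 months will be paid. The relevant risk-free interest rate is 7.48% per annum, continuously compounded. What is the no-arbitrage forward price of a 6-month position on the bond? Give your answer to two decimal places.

PV(coupons) I = 1.74·e^(−0.0748·1/12) + 1.74·e^(−0.0748·5/12)
I = 1.7292 + 1.6866 = 3.4158
F = (S − I)·e^(rT) = (88.56 − 3.4158) · e^(0.0748·6/12)
= 85.1442 · e^0.037400 = 85.1442 × 1.038108 = kr 88.39

kr 88.39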